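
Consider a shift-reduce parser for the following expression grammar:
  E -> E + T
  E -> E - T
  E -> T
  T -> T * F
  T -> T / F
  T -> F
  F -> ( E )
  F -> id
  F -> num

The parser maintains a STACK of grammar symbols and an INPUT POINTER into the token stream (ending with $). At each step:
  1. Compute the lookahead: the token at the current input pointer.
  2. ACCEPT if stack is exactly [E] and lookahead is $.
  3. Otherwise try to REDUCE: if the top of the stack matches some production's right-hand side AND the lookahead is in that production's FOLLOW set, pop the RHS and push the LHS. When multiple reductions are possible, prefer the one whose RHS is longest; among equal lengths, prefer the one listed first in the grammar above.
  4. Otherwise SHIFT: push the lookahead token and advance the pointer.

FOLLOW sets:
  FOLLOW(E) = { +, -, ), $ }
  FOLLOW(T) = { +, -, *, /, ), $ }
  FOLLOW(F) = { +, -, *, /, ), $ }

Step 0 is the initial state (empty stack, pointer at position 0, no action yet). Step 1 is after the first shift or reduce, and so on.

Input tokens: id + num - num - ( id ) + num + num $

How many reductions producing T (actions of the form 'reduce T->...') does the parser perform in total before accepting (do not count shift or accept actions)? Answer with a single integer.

Answer: 7

Derivation:
Step 1: shift id. Stack=[id] ptr=1 lookahead=+ remaining=[+ num - num - ( id ) + num + num $]
Step 2: reduce F->id. Stack=[F] ptr=1 lookahead=+ remaining=[+ num - num - ( id ) + num + num $]
Step 3: reduce T->F. Stack=[T] ptr=1 lookahead=+ remaining=[+ num - num - ( id ) + num + num $]
Step 4: reduce E->T. Stack=[E] ptr=1 lookahead=+ remaining=[+ num - num - ( id ) + num + num $]
Step 5: shift +. Stack=[E +] ptr=2 lookahead=num remaining=[num - num - ( id ) + num + num $]
Step 6: shift num. Stack=[E + num] ptr=3 lookahead=- remaining=[- num - ( id ) + num + num $]
Step 7: reduce F->num. Stack=[E + F] ptr=3 lookahead=- remaining=[- num - ( id ) + num + num $]
Step 8: reduce T->F. Stack=[E + T] ptr=3 lookahead=- remaining=[- num - ( id ) + num + num $]
Step 9: reduce E->E + T. Stack=[E] ptr=3 lookahead=- remaining=[- num - ( id ) + num + num $]
Step 10: shift -. Stack=[E -] ptr=4 lookahead=num remaining=[num - ( id ) + num + num $]
Step 11: shift num. Stack=[E - num] ptr=5 lookahead=- remaining=[- ( id ) + num + num $]
Step 12: reduce F->num. Stack=[E - F] ptr=5 lookahead=- remaining=[- ( id ) + num + num $]
Step 13: reduce T->F. Stack=[E - T] ptr=5 lookahead=- remaining=[- ( id ) + num + num $]
Step 14: reduce E->E - T. Stack=[E] ptr=5 lookahead=- remaining=[- ( id ) + num + num $]
Step 15: shift -. Stack=[E -] ptr=6 lookahead=( remaining=[( id ) + num + num $]
Step 16: shift (. Stack=[E - (] ptr=7 lookahead=id remaining=[id ) + num + num $]
Step 17: shift id. Stack=[E - ( id] ptr=8 lookahead=) remaining=[) + num + num $]
Step 18: reduce F->id. Stack=[E - ( F] ptr=8 lookahead=) remaining=[) + num + num $]
Step 19: reduce T->F. Stack=[E - ( T] ptr=8 lookahead=) remaining=[) + num + num $]
Step 20: reduce E->T. Stack=[E - ( E] ptr=8 lookahead=) remaining=[) + num + num $]
Step 21: shift ). Stack=[E - ( E )] ptr=9 lookahead=+ remaining=[+ num + num $]
Step 22: reduce F->( E ). Stack=[E - F] ptr=9 lookahead=+ remaining=[+ num + num $]
Step 23: reduce T->F. Stack=[E - T] ptr=9 lookahead=+ remaining=[+ num + num $]
Step 24: reduce E->E - T. Stack=[E] ptr=9 lookahead=+ remaining=[+ num + num $]
Step 25: shift +. Stack=[E +] ptr=10 lookahead=num remaining=[num + num $]
Step 26: shift num. Stack=[E + num] ptr=11 lookahead=+ remaining=[+ num $]
Step 27: reduce F->num. Stack=[E + F] ptr=11 lookahead=+ remaining=[+ num $]
Step 28: reduce T->F. Stack=[E + T] ptr=11 lookahead=+ remaining=[+ num $]
Step 29: reduce E->E + T. Stack=[E] ptr=11 lookahead=+ remaining=[+ num $]
Step 30: shift +. Stack=[E +] ptr=12 lookahead=num remaining=[num $]
Step 31: shift num. Stack=[E + num] ptr=13 lookahead=$ remaining=[$]
Step 32: reduce F->num. Stack=[E + F] ptr=13 lookahead=$ remaining=[$]
Step 33: reduce T->F. Stack=[E + T] ptr=13 lookahead=$ remaining=[$]
Step 34: reduce E->E + T. Stack=[E] ptr=13 lookahead=$ remaining=[$]
Step 35: accept. Stack=[E] ptr=13 lookahead=$ remaining=[$]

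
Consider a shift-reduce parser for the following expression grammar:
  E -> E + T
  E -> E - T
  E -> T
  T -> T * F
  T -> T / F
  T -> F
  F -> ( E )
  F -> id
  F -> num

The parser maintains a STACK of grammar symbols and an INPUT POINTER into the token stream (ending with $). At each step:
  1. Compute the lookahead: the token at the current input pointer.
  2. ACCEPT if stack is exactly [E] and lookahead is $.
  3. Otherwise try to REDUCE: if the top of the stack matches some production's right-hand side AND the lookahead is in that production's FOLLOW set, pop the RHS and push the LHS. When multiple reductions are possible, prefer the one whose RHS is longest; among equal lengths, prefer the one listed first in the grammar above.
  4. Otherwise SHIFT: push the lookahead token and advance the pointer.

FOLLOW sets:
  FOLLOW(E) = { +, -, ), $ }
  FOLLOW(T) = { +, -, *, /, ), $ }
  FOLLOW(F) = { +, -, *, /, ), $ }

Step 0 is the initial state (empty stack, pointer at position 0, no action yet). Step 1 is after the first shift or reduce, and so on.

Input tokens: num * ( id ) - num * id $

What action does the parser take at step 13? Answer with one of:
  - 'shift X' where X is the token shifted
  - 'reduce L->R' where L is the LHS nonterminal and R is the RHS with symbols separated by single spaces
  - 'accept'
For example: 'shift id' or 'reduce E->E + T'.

Answer: reduce E->T

Derivation:
Step 1: shift num. Stack=[num] ptr=1 lookahead=* remaining=[* ( id ) - num * id $]
Step 2: reduce F->num. Stack=[F] ptr=1 lookahead=* remaining=[* ( id ) - num * id $]
Step 3: reduce T->F. Stack=[T] ptr=1 lookahead=* remaining=[* ( id ) - num * id $]
Step 4: shift *. Stack=[T *] ptr=2 lookahead=( remaining=[( id ) - num * id $]
Step 5: shift (. Stack=[T * (] ptr=3 lookahead=id remaining=[id ) - num * id $]
Step 6: shift id. Stack=[T * ( id] ptr=4 lookahead=) remaining=[) - num * id $]
Step 7: reduce F->id. Stack=[T * ( F] ptr=4 lookahead=) remaining=[) - num * id $]
Step 8: reduce T->F. Stack=[T * ( T] ptr=4 lookahead=) remaining=[) - num * id $]
Step 9: reduce E->T. Stack=[T * ( E] ptr=4 lookahead=) remaining=[) - num * id $]
Step 10: shift ). Stack=[T * ( E )] ptr=5 lookahead=- remaining=[- num * id $]
Step 11: reduce F->( E ). Stack=[T * F] ptr=5 lookahead=- remaining=[- num * id $]
Step 12: reduce T->T * F. Stack=[T] ptr=5 lookahead=- remaining=[- num * id $]
Step 13: reduce E->T. Stack=[E] ptr=5 lookahead=- remaining=[- num * id $]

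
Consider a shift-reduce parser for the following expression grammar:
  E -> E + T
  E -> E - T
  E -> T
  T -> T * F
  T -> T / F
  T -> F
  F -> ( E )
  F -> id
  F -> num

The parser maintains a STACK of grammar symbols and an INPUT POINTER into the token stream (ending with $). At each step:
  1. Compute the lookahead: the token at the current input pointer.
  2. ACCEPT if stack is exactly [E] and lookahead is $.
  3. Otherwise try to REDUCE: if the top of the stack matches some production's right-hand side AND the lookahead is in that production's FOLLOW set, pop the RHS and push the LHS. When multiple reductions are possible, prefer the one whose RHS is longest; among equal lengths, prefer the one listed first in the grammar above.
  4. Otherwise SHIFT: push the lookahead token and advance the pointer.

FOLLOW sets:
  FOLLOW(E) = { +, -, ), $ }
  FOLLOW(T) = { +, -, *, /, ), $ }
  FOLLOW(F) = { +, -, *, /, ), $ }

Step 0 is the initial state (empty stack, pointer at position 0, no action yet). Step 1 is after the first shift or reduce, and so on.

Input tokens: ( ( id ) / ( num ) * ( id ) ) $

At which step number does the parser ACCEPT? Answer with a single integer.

Answer: 33

Derivation:
Step 1: shift (. Stack=[(] ptr=1 lookahead=( remaining=[( id ) / ( num ) * ( id ) ) $]
Step 2: shift (. Stack=[( (] ptr=2 lookahead=id remaining=[id ) / ( num ) * ( id ) ) $]
Step 3: shift id. Stack=[( ( id] ptr=3 lookahead=) remaining=[) / ( num ) * ( id ) ) $]
Step 4: reduce F->id. Stack=[( ( F] ptr=3 lookahead=) remaining=[) / ( num ) * ( id ) ) $]
Step 5: reduce T->F. Stack=[( ( T] ptr=3 lookahead=) remaining=[) / ( num ) * ( id ) ) $]
Step 6: reduce E->T. Stack=[( ( E] ptr=3 lookahead=) remaining=[) / ( num ) * ( id ) ) $]
Step 7: shift ). Stack=[( ( E )] ptr=4 lookahead=/ remaining=[/ ( num ) * ( id ) ) $]
Step 8: reduce F->( E ). Stack=[( F] ptr=4 lookahead=/ remaining=[/ ( num ) * ( id ) ) $]
Step 9: reduce T->F. Stack=[( T] ptr=4 lookahead=/ remaining=[/ ( num ) * ( id ) ) $]
Step 10: shift /. Stack=[( T /] ptr=5 lookahead=( remaining=[( num ) * ( id ) ) $]
Step 11: shift (. Stack=[( T / (] ptr=6 lookahead=num remaining=[num ) * ( id ) ) $]
Step 12: shift num. Stack=[( T / ( num] ptr=7 lookahead=) remaining=[) * ( id ) ) $]
Step 13: reduce F->num. Stack=[( T / ( F] ptr=7 lookahead=) remaining=[) * ( id ) ) $]
Step 14: reduce T->F. Stack=[( T / ( T] ptr=7 lookahead=) remaining=[) * ( id ) ) $]
Step 15: reduce E->T. Stack=[( T / ( E] ptr=7 lookahead=) remaining=[) * ( id ) ) $]
Step 16: shift ). Stack=[( T / ( E )] ptr=8 lookahead=* remaining=[* ( id ) ) $]
Step 17: reduce F->( E ). Stack=[( T / F] ptr=8 lookahead=* remaining=[* ( id ) ) $]
Step 18: reduce T->T / F. Stack=[( T] ptr=8 lookahead=* remaining=[* ( id ) ) $]
Step 19: shift *. Stack=[( T *] ptr=9 lookahead=( remaining=[( id ) ) $]
Step 20: shift (. Stack=[( T * (] ptr=10 lookahead=id remaining=[id ) ) $]
Step 21: shift id. Stack=[( T * ( id] ptr=11 lookahead=) remaining=[) ) $]
Step 22: reduce F->id. Stack=[( T * ( F] ptr=11 lookahead=) remaining=[) ) $]
Step 23: reduce T->F. Stack=[( T * ( T] ptr=11 lookahead=) remaining=[) ) $]
Step 24: reduce E->T. Stack=[( T * ( E] ptr=11 lookahead=) remaining=[) ) $]
Step 25: shift ). Stack=[( T * ( E )] ptr=12 lookahead=) remaining=[) $]
Step 26: reduce F->( E ). Stack=[( T * F] ptr=12 lookahead=) remaining=[) $]
Step 27: reduce T->T * F. Stack=[( T] ptr=12 lookahead=) remaining=[) $]
Step 28: reduce E->T. Stack=[( E] ptr=12 lookahead=) remaining=[) $]
Step 29: shift ). Stack=[( E )] ptr=13 lookahead=$ remaining=[$]
Step 30: reduce F->( E ). Stack=[F] ptr=13 lookahead=$ remaining=[$]
Step 31: reduce T->F. Stack=[T] ptr=13 lookahead=$ remaining=[$]
Step 32: reduce E->T. Stack=[E] ptr=13 lookahead=$ remaining=[$]
Step 33: accept. Stack=[E] ptr=13 lookahead=$ remaining=[$]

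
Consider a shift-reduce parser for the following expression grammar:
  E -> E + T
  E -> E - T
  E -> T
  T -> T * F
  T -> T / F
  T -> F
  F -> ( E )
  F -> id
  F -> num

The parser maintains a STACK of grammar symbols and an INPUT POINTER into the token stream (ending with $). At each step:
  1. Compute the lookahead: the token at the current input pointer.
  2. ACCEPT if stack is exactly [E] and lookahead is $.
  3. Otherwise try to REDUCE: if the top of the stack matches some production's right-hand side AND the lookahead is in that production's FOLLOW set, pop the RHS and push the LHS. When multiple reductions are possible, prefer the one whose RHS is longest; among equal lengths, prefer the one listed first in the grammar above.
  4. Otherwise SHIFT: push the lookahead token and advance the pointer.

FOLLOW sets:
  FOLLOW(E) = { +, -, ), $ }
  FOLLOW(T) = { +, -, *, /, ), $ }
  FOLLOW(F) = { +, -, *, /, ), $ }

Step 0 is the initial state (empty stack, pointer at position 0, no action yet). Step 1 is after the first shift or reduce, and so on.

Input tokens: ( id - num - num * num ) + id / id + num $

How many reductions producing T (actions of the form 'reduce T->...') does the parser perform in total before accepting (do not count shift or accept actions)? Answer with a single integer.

Answer: 8

Derivation:
Step 1: shift (. Stack=[(] ptr=1 lookahead=id remaining=[id - num - num * num ) + id / id + num $]
Step 2: shift id. Stack=[( id] ptr=2 lookahead=- remaining=[- num - num * num ) + id / id + num $]
Step 3: reduce F->id. Stack=[( F] ptr=2 lookahead=- remaining=[- num - num * num ) + id / id + num $]
Step 4: reduce T->F. Stack=[( T] ptr=2 lookahead=- remaining=[- num - num * num ) + id / id + num $]
Step 5: reduce E->T. Stack=[( E] ptr=2 lookahead=- remaining=[- num - num * num ) + id / id + num $]
Step 6: shift -. Stack=[( E -] ptr=3 lookahead=num remaining=[num - num * num ) + id / id + num $]
Step 7: shift num. Stack=[( E - num] ptr=4 lookahead=- remaining=[- num * num ) + id / id + num $]
Step 8: reduce F->num. Stack=[( E - F] ptr=4 lookahead=- remaining=[- num * num ) + id / id + num $]
Step 9: reduce T->F. Stack=[( E - T] ptr=4 lookahead=- remaining=[- num * num ) + id / id + num $]
Step 10: reduce E->E - T. Stack=[( E] ptr=4 lookahead=- remaining=[- num * num ) + id / id + num $]
Step 11: shift -. Stack=[( E -] ptr=5 lookahead=num remaining=[num * num ) + id / id + num $]
Step 12: shift num. Stack=[( E - num] ptr=6 lookahead=* remaining=[* num ) + id / id + num $]
Step 13: reduce F->num. Stack=[( E - F] ptr=6 lookahead=* remaining=[* num ) + id / id + num $]
Step 14: reduce T->F. Stack=[( E - T] ptr=6 lookahead=* remaining=[* num ) + id / id + num $]
Step 15: shift *. Stack=[( E - T *] ptr=7 lookahead=num remaining=[num ) + id / id + num $]
Step 16: shift num. Stack=[( E - T * num] ptr=8 lookahead=) remaining=[) + id / id + num $]
Step 17: reduce F->num. Stack=[( E - T * F] ptr=8 lookahead=) remaining=[) + id / id + num $]
Step 18: reduce T->T * F. Stack=[( E - T] ptr=8 lookahead=) remaining=[) + id / id + num $]
Step 19: reduce E->E - T. Stack=[( E] ptr=8 lookahead=) remaining=[) + id / id + num $]
Step 20: shift ). Stack=[( E )] ptr=9 lookahead=+ remaining=[+ id / id + num $]
Step 21: reduce F->( E ). Stack=[F] ptr=9 lookahead=+ remaining=[+ id / id + num $]
Step 22: reduce T->F. Stack=[T] ptr=9 lookahead=+ remaining=[+ id / id + num $]
Step 23: reduce E->T. Stack=[E] ptr=9 lookahead=+ remaining=[+ id / id + num $]
Step 24: shift +. Stack=[E +] ptr=10 lookahead=id remaining=[id / id + num $]
Step 25: shift id. Stack=[E + id] ptr=11 lookahead=/ remaining=[/ id + num $]
Step 26: reduce F->id. Stack=[E + F] ptr=11 lookahead=/ remaining=[/ id + num $]
Step 27: reduce T->F. Stack=[E + T] ptr=11 lookahead=/ remaining=[/ id + num $]
Step 28: shift /. Stack=[E + T /] ptr=12 lookahead=id remaining=[id + num $]
Step 29: shift id. Stack=[E + T / id] ptr=13 lookahead=+ remaining=[+ num $]
Step 30: reduce F->id. Stack=[E + T / F] ptr=13 lookahead=+ remaining=[+ num $]
Step 31: reduce T->T / F. Stack=[E + T] ptr=13 lookahead=+ remaining=[+ num $]
Step 32: reduce E->E + T. Stack=[E] ptr=13 lookahead=+ remaining=[+ num $]
Step 33: shift +. Stack=[E +] ptr=14 lookahead=num remaining=[num $]
Step 34: shift num. Stack=[E + num] ptr=15 lookahead=$ remaining=[$]
Step 35: reduce F->num. Stack=[E + F] ptr=15 lookahead=$ remaining=[$]
Step 36: reduce T->F. Stack=[E + T] ptr=15 lookahead=$ remaining=[$]
Step 37: reduce E->E + T. Stack=[E] ptr=15 lookahead=$ remaining=[$]
Step 38: accept. Stack=[E] ptr=15 lookahead=$ remaining=[$]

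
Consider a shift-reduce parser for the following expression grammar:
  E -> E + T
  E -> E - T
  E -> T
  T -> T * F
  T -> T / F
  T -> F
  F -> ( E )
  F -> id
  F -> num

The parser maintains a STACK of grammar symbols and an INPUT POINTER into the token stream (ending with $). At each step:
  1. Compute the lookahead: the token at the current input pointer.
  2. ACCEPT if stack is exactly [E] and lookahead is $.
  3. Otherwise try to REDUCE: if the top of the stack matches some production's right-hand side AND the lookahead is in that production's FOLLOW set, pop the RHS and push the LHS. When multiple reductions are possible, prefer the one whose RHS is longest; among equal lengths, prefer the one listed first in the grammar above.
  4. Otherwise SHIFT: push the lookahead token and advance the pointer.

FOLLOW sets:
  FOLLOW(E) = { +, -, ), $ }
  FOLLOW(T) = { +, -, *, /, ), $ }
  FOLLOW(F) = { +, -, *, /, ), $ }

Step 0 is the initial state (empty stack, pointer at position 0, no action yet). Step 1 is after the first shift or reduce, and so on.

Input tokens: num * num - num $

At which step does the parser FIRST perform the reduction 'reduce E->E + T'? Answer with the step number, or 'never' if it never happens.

Step 1: shift num. Stack=[num] ptr=1 lookahead=* remaining=[* num - num $]
Step 2: reduce F->num. Stack=[F] ptr=1 lookahead=* remaining=[* num - num $]
Step 3: reduce T->F. Stack=[T] ptr=1 lookahead=* remaining=[* num - num $]
Step 4: shift *. Stack=[T *] ptr=2 lookahead=num remaining=[num - num $]
Step 5: shift num. Stack=[T * num] ptr=3 lookahead=- remaining=[- num $]
Step 6: reduce F->num. Stack=[T * F] ptr=3 lookahead=- remaining=[- num $]
Step 7: reduce T->T * F. Stack=[T] ptr=3 lookahead=- remaining=[- num $]
Step 8: reduce E->T. Stack=[E] ptr=3 lookahead=- remaining=[- num $]
Step 9: shift -. Stack=[E -] ptr=4 lookahead=num remaining=[num $]
Step 10: shift num. Stack=[E - num] ptr=5 lookahead=$ remaining=[$]
Step 11: reduce F->num. Stack=[E - F] ptr=5 lookahead=$ remaining=[$]
Step 12: reduce T->F. Stack=[E - T] ptr=5 lookahead=$ remaining=[$]
Step 13: reduce E->E - T. Stack=[E] ptr=5 lookahead=$ remaining=[$]
Step 14: accept. Stack=[E] ptr=5 lookahead=$ remaining=[$]

Answer: never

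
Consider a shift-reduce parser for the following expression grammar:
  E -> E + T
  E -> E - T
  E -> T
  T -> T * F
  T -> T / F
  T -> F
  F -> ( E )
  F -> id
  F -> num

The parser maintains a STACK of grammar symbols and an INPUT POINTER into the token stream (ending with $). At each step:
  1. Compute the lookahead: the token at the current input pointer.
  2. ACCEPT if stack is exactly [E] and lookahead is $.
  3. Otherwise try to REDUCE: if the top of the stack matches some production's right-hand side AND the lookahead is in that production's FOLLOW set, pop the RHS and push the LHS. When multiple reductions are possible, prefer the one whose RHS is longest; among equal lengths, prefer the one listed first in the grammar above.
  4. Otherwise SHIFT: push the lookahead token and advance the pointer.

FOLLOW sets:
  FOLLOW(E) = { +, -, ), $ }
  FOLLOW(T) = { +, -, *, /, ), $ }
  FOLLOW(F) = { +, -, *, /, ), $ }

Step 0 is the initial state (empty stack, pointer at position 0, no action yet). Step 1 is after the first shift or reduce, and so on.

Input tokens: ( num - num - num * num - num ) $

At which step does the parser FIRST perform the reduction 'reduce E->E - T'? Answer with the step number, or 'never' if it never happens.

Step 1: shift (. Stack=[(] ptr=1 lookahead=num remaining=[num - num - num * num - num ) $]
Step 2: shift num. Stack=[( num] ptr=2 lookahead=- remaining=[- num - num * num - num ) $]
Step 3: reduce F->num. Stack=[( F] ptr=2 lookahead=- remaining=[- num - num * num - num ) $]
Step 4: reduce T->F. Stack=[( T] ptr=2 lookahead=- remaining=[- num - num * num - num ) $]
Step 5: reduce E->T. Stack=[( E] ptr=2 lookahead=- remaining=[- num - num * num - num ) $]
Step 6: shift -. Stack=[( E -] ptr=3 lookahead=num remaining=[num - num * num - num ) $]
Step 7: shift num. Stack=[( E - num] ptr=4 lookahead=- remaining=[- num * num - num ) $]
Step 8: reduce F->num. Stack=[( E - F] ptr=4 lookahead=- remaining=[- num * num - num ) $]
Step 9: reduce T->F. Stack=[( E - T] ptr=4 lookahead=- remaining=[- num * num - num ) $]
Step 10: reduce E->E - T. Stack=[( E] ptr=4 lookahead=- remaining=[- num * num - num ) $]

Answer: 10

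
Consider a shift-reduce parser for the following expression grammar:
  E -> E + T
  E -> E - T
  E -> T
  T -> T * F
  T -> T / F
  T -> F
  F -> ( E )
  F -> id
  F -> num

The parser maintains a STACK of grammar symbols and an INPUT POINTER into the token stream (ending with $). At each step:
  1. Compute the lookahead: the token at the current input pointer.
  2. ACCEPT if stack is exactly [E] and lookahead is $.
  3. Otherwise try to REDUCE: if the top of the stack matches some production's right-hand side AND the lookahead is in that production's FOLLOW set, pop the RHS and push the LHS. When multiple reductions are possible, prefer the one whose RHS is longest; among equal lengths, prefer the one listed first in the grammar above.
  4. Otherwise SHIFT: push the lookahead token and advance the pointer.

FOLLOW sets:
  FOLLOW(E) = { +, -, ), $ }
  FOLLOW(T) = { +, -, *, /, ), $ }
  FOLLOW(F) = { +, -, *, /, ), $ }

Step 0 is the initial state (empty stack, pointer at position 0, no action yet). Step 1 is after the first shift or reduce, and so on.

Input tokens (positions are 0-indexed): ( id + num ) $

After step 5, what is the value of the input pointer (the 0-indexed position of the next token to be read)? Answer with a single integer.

Step 1: shift (. Stack=[(] ptr=1 lookahead=id remaining=[id + num ) $]
Step 2: shift id. Stack=[( id] ptr=2 lookahead=+ remaining=[+ num ) $]
Step 3: reduce F->id. Stack=[( F] ptr=2 lookahead=+ remaining=[+ num ) $]
Step 4: reduce T->F. Stack=[( T] ptr=2 lookahead=+ remaining=[+ num ) $]
Step 5: reduce E->T. Stack=[( E] ptr=2 lookahead=+ remaining=[+ num ) $]

Answer: 2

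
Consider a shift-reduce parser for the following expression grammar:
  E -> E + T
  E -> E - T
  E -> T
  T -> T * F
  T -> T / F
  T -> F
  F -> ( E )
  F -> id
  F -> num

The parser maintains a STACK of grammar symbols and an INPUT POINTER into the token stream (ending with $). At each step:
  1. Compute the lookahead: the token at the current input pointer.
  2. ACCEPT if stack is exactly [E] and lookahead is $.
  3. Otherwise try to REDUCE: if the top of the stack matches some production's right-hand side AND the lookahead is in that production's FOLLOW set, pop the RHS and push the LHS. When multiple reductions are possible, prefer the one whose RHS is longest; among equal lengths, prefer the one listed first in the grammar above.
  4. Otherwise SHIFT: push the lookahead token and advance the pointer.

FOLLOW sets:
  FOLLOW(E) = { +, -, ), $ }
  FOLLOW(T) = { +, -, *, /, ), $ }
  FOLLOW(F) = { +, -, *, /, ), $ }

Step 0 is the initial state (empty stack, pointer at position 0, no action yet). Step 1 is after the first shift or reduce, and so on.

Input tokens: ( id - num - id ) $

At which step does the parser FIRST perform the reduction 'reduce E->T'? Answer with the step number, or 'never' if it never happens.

Step 1: shift (. Stack=[(] ptr=1 lookahead=id remaining=[id - num - id ) $]
Step 2: shift id. Stack=[( id] ptr=2 lookahead=- remaining=[- num - id ) $]
Step 3: reduce F->id. Stack=[( F] ptr=2 lookahead=- remaining=[- num - id ) $]
Step 4: reduce T->F. Stack=[( T] ptr=2 lookahead=- remaining=[- num - id ) $]
Step 5: reduce E->T. Stack=[( E] ptr=2 lookahead=- remaining=[- num - id ) $]

Answer: 5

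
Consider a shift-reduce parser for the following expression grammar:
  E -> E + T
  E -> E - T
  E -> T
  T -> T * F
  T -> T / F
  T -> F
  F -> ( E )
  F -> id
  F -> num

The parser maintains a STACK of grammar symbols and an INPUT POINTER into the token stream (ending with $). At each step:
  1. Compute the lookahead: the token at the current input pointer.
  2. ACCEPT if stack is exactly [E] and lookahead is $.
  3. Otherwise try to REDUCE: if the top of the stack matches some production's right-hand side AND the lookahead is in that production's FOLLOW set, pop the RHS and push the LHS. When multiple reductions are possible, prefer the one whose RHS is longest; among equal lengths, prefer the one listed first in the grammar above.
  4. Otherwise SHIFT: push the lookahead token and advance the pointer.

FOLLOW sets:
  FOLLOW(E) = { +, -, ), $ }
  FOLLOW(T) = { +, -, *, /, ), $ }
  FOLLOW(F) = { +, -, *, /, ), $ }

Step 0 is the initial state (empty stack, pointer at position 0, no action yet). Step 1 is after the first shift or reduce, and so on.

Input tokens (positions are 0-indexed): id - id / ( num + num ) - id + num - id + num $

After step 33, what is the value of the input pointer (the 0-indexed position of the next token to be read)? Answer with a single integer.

Answer: 13

Derivation:
Step 1: shift id. Stack=[id] ptr=1 lookahead=- remaining=[- id / ( num + num ) - id + num - id + num $]
Step 2: reduce F->id. Stack=[F] ptr=1 lookahead=- remaining=[- id / ( num + num ) - id + num - id + num $]
Step 3: reduce T->F. Stack=[T] ptr=1 lookahead=- remaining=[- id / ( num + num ) - id + num - id + num $]
Step 4: reduce E->T. Stack=[E] ptr=1 lookahead=- remaining=[- id / ( num + num ) - id + num - id + num $]
Step 5: shift -. Stack=[E -] ptr=2 lookahead=id remaining=[id / ( num + num ) - id + num - id + num $]
Step 6: shift id. Stack=[E - id] ptr=3 lookahead=/ remaining=[/ ( num + num ) - id + num - id + num $]
Step 7: reduce F->id. Stack=[E - F] ptr=3 lookahead=/ remaining=[/ ( num + num ) - id + num - id + num $]
Step 8: reduce T->F. Stack=[E - T] ptr=3 lookahead=/ remaining=[/ ( num + num ) - id + num - id + num $]
Step 9: shift /. Stack=[E - T /] ptr=4 lookahead=( remaining=[( num + num ) - id + num - id + num $]
Step 10: shift (. Stack=[E - T / (] ptr=5 lookahead=num remaining=[num + num ) - id + num - id + num $]
Step 11: shift num. Stack=[E - T / ( num] ptr=6 lookahead=+ remaining=[+ num ) - id + num - id + num $]
Step 12: reduce F->num. Stack=[E - T / ( F] ptr=6 lookahead=+ remaining=[+ num ) - id + num - id + num $]
Step 13: reduce T->F. Stack=[E - T / ( T] ptr=6 lookahead=+ remaining=[+ num ) - id + num - id + num $]
Step 14: reduce E->T. Stack=[E - T / ( E] ptr=6 lookahead=+ remaining=[+ num ) - id + num - id + num $]
Step 15: shift +. Stack=[E - T / ( E +] ptr=7 lookahead=num remaining=[num ) - id + num - id + num $]
Step 16: shift num. Stack=[E - T / ( E + num] ptr=8 lookahead=) remaining=[) - id + num - id + num $]
Step 17: reduce F->num. Stack=[E - T / ( E + F] ptr=8 lookahead=) remaining=[) - id + num - id + num $]
Step 18: reduce T->F. Stack=[E - T / ( E + T] ptr=8 lookahead=) remaining=[) - id + num - id + num $]
Step 19: reduce E->E + T. Stack=[E - T / ( E] ptr=8 lookahead=) remaining=[) - id + num - id + num $]
Step 20: shift ). Stack=[E - T / ( E )] ptr=9 lookahead=- remaining=[- id + num - id + num $]
Step 21: reduce F->( E ). Stack=[E - T / F] ptr=9 lookahead=- remaining=[- id + num - id + num $]
Step 22: reduce T->T / F. Stack=[E - T] ptr=9 lookahead=- remaining=[- id + num - id + num $]
Step 23: reduce E->E - T. Stack=[E] ptr=9 lookahead=- remaining=[- id + num - id + num $]
Step 24: shift -. Stack=[E -] ptr=10 lookahead=id remaining=[id + num - id + num $]
Step 25: shift id. Stack=[E - id] ptr=11 lookahead=+ remaining=[+ num - id + num $]
Step 26: reduce F->id. Stack=[E - F] ptr=11 lookahead=+ remaining=[+ num - id + num $]
Step 27: reduce T->F. Stack=[E - T] ptr=11 lookahead=+ remaining=[+ num - id + num $]
Step 28: reduce E->E - T. Stack=[E] ptr=11 lookahead=+ remaining=[+ num - id + num $]
Step 29: shift +. Stack=[E +] ptr=12 lookahead=num remaining=[num - id + num $]
Step 30: shift num. Stack=[E + num] ptr=13 lookahead=- remaining=[- id + num $]
Step 31: reduce F->num. Stack=[E + F] ptr=13 lookahead=- remaining=[- id + num $]
Step 32: reduce T->F. Stack=[E + T] ptr=13 lookahead=- remaining=[- id + num $]
Step 33: reduce E->E + T. Stack=[E] ptr=13 lookahead=- remaining=[- id + num $]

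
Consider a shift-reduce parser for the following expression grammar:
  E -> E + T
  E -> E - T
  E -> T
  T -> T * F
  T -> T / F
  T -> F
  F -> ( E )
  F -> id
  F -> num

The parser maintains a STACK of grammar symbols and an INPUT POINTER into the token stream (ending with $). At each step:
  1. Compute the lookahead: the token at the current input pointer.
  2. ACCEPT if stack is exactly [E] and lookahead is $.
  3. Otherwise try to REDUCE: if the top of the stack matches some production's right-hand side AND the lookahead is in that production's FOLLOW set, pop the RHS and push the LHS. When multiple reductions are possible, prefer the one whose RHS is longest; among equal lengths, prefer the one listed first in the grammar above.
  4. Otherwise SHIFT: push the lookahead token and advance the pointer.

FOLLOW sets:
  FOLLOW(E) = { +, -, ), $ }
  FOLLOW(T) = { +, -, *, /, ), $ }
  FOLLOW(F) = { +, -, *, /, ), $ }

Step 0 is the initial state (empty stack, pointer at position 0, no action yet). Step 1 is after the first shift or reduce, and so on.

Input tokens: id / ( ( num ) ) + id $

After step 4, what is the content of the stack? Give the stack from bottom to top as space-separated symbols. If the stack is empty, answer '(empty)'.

Answer: T /

Derivation:
Step 1: shift id. Stack=[id] ptr=1 lookahead=/ remaining=[/ ( ( num ) ) + id $]
Step 2: reduce F->id. Stack=[F] ptr=1 lookahead=/ remaining=[/ ( ( num ) ) + id $]
Step 3: reduce T->F. Stack=[T] ptr=1 lookahead=/ remaining=[/ ( ( num ) ) + id $]
Step 4: shift /. Stack=[T /] ptr=2 lookahead=( remaining=[( ( num ) ) + id $]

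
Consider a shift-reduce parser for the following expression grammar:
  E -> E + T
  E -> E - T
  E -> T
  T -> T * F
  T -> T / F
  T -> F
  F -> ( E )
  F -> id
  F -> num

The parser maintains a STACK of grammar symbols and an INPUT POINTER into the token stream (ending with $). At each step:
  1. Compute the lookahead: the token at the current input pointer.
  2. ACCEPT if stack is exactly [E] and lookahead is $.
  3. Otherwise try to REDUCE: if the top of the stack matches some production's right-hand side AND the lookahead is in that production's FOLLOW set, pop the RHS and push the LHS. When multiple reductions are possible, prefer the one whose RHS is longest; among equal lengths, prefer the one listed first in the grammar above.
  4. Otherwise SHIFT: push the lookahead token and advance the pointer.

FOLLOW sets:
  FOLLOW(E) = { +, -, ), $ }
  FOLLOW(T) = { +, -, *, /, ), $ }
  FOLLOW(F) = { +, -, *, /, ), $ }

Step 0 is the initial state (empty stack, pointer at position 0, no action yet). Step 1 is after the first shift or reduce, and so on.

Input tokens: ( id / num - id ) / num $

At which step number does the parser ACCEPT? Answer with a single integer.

Step 1: shift (. Stack=[(] ptr=1 lookahead=id remaining=[id / num - id ) / num $]
Step 2: shift id. Stack=[( id] ptr=2 lookahead=/ remaining=[/ num - id ) / num $]
Step 3: reduce F->id. Stack=[( F] ptr=2 lookahead=/ remaining=[/ num - id ) / num $]
Step 4: reduce T->F. Stack=[( T] ptr=2 lookahead=/ remaining=[/ num - id ) / num $]
Step 5: shift /. Stack=[( T /] ptr=3 lookahead=num remaining=[num - id ) / num $]
Step 6: shift num. Stack=[( T / num] ptr=4 lookahead=- remaining=[- id ) / num $]
Step 7: reduce F->num. Stack=[( T / F] ptr=4 lookahead=- remaining=[- id ) / num $]
Step 8: reduce T->T / F. Stack=[( T] ptr=4 lookahead=- remaining=[- id ) / num $]
Step 9: reduce E->T. Stack=[( E] ptr=4 lookahead=- remaining=[- id ) / num $]
Step 10: shift -. Stack=[( E -] ptr=5 lookahead=id remaining=[id ) / num $]
Step 11: shift id. Stack=[( E - id] ptr=6 lookahead=) remaining=[) / num $]
Step 12: reduce F->id. Stack=[( E - F] ptr=6 lookahead=) remaining=[) / num $]
Step 13: reduce T->F. Stack=[( E - T] ptr=6 lookahead=) remaining=[) / num $]
Step 14: reduce E->E - T. Stack=[( E] ptr=6 lookahead=) remaining=[) / num $]
Step 15: shift ). Stack=[( E )] ptr=7 lookahead=/ remaining=[/ num $]
Step 16: reduce F->( E ). Stack=[F] ptr=7 lookahead=/ remaining=[/ num $]
Step 17: reduce T->F. Stack=[T] ptr=7 lookahead=/ remaining=[/ num $]
Step 18: shift /. Stack=[T /] ptr=8 lookahead=num remaining=[num $]
Step 19: shift num. Stack=[T / num] ptr=9 lookahead=$ remaining=[$]
Step 20: reduce F->num. Stack=[T / F] ptr=9 lookahead=$ remaining=[$]
Step 21: reduce T->T / F. Stack=[T] ptr=9 lookahead=$ remaining=[$]
Step 22: reduce E->T. Stack=[E] ptr=9 lookahead=$ remaining=[$]
Step 23: accept. Stack=[E] ptr=9 lookahead=$ remaining=[$]

Answer: 23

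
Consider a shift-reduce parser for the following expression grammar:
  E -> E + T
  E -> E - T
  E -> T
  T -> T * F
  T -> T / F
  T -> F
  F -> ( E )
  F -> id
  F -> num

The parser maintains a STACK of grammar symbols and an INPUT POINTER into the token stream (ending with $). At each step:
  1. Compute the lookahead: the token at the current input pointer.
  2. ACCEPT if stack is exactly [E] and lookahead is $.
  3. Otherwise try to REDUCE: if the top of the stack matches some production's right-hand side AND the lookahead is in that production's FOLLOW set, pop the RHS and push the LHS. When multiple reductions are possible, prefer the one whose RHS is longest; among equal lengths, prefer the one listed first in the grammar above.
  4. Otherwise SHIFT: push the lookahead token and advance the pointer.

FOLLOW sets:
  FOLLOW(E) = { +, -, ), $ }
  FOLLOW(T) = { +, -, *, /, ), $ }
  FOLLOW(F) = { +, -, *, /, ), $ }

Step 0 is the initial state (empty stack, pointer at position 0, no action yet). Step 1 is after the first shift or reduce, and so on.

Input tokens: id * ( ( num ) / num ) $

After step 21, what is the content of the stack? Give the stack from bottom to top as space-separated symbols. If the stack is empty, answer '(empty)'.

Step 1: shift id. Stack=[id] ptr=1 lookahead=* remaining=[* ( ( num ) / num ) $]
Step 2: reduce F->id. Stack=[F] ptr=1 lookahead=* remaining=[* ( ( num ) / num ) $]
Step 3: reduce T->F. Stack=[T] ptr=1 lookahead=* remaining=[* ( ( num ) / num ) $]
Step 4: shift *. Stack=[T *] ptr=2 lookahead=( remaining=[( ( num ) / num ) $]
Step 5: shift (. Stack=[T * (] ptr=3 lookahead=( remaining=[( num ) / num ) $]
Step 6: shift (. Stack=[T * ( (] ptr=4 lookahead=num remaining=[num ) / num ) $]
Step 7: shift num. Stack=[T * ( ( num] ptr=5 lookahead=) remaining=[) / num ) $]
Step 8: reduce F->num. Stack=[T * ( ( F] ptr=5 lookahead=) remaining=[) / num ) $]
Step 9: reduce T->F. Stack=[T * ( ( T] ptr=5 lookahead=) remaining=[) / num ) $]
Step 10: reduce E->T. Stack=[T * ( ( E] ptr=5 lookahead=) remaining=[) / num ) $]
Step 11: shift ). Stack=[T * ( ( E )] ptr=6 lookahead=/ remaining=[/ num ) $]
Step 12: reduce F->( E ). Stack=[T * ( F] ptr=6 lookahead=/ remaining=[/ num ) $]
Step 13: reduce T->F. Stack=[T * ( T] ptr=6 lookahead=/ remaining=[/ num ) $]
Step 14: shift /. Stack=[T * ( T /] ptr=7 lookahead=num remaining=[num ) $]
Step 15: shift num. Stack=[T * ( T / num] ptr=8 lookahead=) remaining=[) $]
Step 16: reduce F->num. Stack=[T * ( T / F] ptr=8 lookahead=) remaining=[) $]
Step 17: reduce T->T / F. Stack=[T * ( T] ptr=8 lookahead=) remaining=[) $]
Step 18: reduce E->T. Stack=[T * ( E] ptr=8 lookahead=) remaining=[) $]
Step 19: shift ). Stack=[T * ( E )] ptr=9 lookahead=$ remaining=[$]
Step 20: reduce F->( E ). Stack=[T * F] ptr=9 lookahead=$ remaining=[$]
Step 21: reduce T->T * F. Stack=[T] ptr=9 lookahead=$ remaining=[$]

Answer: T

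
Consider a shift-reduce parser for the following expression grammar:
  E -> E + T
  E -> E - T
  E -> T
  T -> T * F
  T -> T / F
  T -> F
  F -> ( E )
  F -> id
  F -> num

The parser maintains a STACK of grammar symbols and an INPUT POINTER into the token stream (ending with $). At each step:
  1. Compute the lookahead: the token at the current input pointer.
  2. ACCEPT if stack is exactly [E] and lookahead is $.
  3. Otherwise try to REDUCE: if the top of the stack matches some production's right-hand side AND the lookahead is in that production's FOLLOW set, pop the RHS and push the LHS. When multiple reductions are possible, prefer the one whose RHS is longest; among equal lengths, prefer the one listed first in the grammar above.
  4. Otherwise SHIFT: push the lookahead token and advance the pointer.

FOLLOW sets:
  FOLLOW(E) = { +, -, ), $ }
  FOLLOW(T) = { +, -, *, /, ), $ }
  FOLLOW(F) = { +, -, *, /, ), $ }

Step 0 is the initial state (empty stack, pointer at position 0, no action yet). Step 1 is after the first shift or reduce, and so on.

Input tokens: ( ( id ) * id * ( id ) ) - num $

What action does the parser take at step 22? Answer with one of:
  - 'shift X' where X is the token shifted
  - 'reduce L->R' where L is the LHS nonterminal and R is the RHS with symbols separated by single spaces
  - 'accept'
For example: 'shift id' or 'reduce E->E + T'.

Answer: reduce T->T * F

Derivation:
Step 1: shift (. Stack=[(] ptr=1 lookahead=( remaining=[( id ) * id * ( id ) ) - num $]
Step 2: shift (. Stack=[( (] ptr=2 lookahead=id remaining=[id ) * id * ( id ) ) - num $]
Step 3: shift id. Stack=[( ( id] ptr=3 lookahead=) remaining=[) * id * ( id ) ) - num $]
Step 4: reduce F->id. Stack=[( ( F] ptr=3 lookahead=) remaining=[) * id * ( id ) ) - num $]
Step 5: reduce T->F. Stack=[( ( T] ptr=3 lookahead=) remaining=[) * id * ( id ) ) - num $]
Step 6: reduce E->T. Stack=[( ( E] ptr=3 lookahead=) remaining=[) * id * ( id ) ) - num $]
Step 7: shift ). Stack=[( ( E )] ptr=4 lookahead=* remaining=[* id * ( id ) ) - num $]
Step 8: reduce F->( E ). Stack=[( F] ptr=4 lookahead=* remaining=[* id * ( id ) ) - num $]
Step 9: reduce T->F. Stack=[( T] ptr=4 lookahead=* remaining=[* id * ( id ) ) - num $]
Step 10: shift *. Stack=[( T *] ptr=5 lookahead=id remaining=[id * ( id ) ) - num $]
Step 11: shift id. Stack=[( T * id] ptr=6 lookahead=* remaining=[* ( id ) ) - num $]
Step 12: reduce F->id. Stack=[( T * F] ptr=6 lookahead=* remaining=[* ( id ) ) - num $]
Step 13: reduce T->T * F. Stack=[( T] ptr=6 lookahead=* remaining=[* ( id ) ) - num $]
Step 14: shift *. Stack=[( T *] ptr=7 lookahead=( remaining=[( id ) ) - num $]
Step 15: shift (. Stack=[( T * (] ptr=8 lookahead=id remaining=[id ) ) - num $]
Step 16: shift id. Stack=[( T * ( id] ptr=9 lookahead=) remaining=[) ) - num $]
Step 17: reduce F->id. Stack=[( T * ( F] ptr=9 lookahead=) remaining=[) ) - num $]
Step 18: reduce T->F. Stack=[( T * ( T] ptr=9 lookahead=) remaining=[) ) - num $]
Step 19: reduce E->T. Stack=[( T * ( E] ptr=9 lookahead=) remaining=[) ) - num $]
Step 20: shift ). Stack=[( T * ( E )] ptr=10 lookahead=) remaining=[) - num $]
Step 21: reduce F->( E ). Stack=[( T * F] ptr=10 lookahead=) remaining=[) - num $]
Step 22: reduce T->T * F. Stack=[( T] ptr=10 lookahead=) remaining=[) - num $]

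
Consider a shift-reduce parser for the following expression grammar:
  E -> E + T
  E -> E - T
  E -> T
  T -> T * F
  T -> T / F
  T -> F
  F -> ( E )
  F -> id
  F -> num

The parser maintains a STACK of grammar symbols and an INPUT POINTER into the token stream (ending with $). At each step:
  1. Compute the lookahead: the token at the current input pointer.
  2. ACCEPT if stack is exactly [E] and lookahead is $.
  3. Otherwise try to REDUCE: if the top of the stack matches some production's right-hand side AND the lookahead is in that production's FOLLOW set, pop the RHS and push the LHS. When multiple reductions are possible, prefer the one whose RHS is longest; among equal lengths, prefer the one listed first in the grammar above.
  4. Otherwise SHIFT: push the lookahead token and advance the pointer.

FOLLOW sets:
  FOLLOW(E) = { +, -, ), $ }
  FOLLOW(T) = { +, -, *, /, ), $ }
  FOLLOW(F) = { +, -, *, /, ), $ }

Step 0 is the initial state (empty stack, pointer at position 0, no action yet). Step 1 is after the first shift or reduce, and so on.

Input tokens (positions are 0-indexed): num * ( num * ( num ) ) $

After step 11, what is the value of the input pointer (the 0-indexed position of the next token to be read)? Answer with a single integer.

Answer: 7

Derivation:
Step 1: shift num. Stack=[num] ptr=1 lookahead=* remaining=[* ( num * ( num ) ) $]
Step 2: reduce F->num. Stack=[F] ptr=1 lookahead=* remaining=[* ( num * ( num ) ) $]
Step 3: reduce T->F. Stack=[T] ptr=1 lookahead=* remaining=[* ( num * ( num ) ) $]
Step 4: shift *. Stack=[T *] ptr=2 lookahead=( remaining=[( num * ( num ) ) $]
Step 5: shift (. Stack=[T * (] ptr=3 lookahead=num remaining=[num * ( num ) ) $]
Step 6: shift num. Stack=[T * ( num] ptr=4 lookahead=* remaining=[* ( num ) ) $]
Step 7: reduce F->num. Stack=[T * ( F] ptr=4 lookahead=* remaining=[* ( num ) ) $]
Step 8: reduce T->F. Stack=[T * ( T] ptr=4 lookahead=* remaining=[* ( num ) ) $]
Step 9: shift *. Stack=[T * ( T *] ptr=5 lookahead=( remaining=[( num ) ) $]
Step 10: shift (. Stack=[T * ( T * (] ptr=6 lookahead=num remaining=[num ) ) $]
Step 11: shift num. Stack=[T * ( T * ( num] ptr=7 lookahead=) remaining=[) ) $]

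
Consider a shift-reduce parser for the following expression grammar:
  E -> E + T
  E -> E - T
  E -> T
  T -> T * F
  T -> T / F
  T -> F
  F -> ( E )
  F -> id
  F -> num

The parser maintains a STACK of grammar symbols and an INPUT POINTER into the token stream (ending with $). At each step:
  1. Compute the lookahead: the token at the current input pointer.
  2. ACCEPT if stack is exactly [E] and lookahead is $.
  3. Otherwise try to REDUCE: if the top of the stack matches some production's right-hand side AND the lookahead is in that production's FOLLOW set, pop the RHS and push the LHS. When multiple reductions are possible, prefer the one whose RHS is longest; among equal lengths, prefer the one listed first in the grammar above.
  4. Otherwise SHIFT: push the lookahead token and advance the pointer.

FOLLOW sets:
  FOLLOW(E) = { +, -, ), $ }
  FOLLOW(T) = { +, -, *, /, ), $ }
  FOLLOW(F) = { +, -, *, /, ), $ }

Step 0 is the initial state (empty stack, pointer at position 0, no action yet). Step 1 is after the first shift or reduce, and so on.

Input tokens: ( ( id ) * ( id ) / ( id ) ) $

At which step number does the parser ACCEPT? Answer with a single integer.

Step 1: shift (. Stack=[(] ptr=1 lookahead=( remaining=[( id ) * ( id ) / ( id ) ) $]
Step 2: shift (. Stack=[( (] ptr=2 lookahead=id remaining=[id ) * ( id ) / ( id ) ) $]
Step 3: shift id. Stack=[( ( id] ptr=3 lookahead=) remaining=[) * ( id ) / ( id ) ) $]
Step 4: reduce F->id. Stack=[( ( F] ptr=3 lookahead=) remaining=[) * ( id ) / ( id ) ) $]
Step 5: reduce T->F. Stack=[( ( T] ptr=3 lookahead=) remaining=[) * ( id ) / ( id ) ) $]
Step 6: reduce E->T. Stack=[( ( E] ptr=3 lookahead=) remaining=[) * ( id ) / ( id ) ) $]
Step 7: shift ). Stack=[( ( E )] ptr=4 lookahead=* remaining=[* ( id ) / ( id ) ) $]
Step 8: reduce F->( E ). Stack=[( F] ptr=4 lookahead=* remaining=[* ( id ) / ( id ) ) $]
Step 9: reduce T->F. Stack=[( T] ptr=4 lookahead=* remaining=[* ( id ) / ( id ) ) $]
Step 10: shift *. Stack=[( T *] ptr=5 lookahead=( remaining=[( id ) / ( id ) ) $]
Step 11: shift (. Stack=[( T * (] ptr=6 lookahead=id remaining=[id ) / ( id ) ) $]
Step 12: shift id. Stack=[( T * ( id] ptr=7 lookahead=) remaining=[) / ( id ) ) $]
Step 13: reduce F->id. Stack=[( T * ( F] ptr=7 lookahead=) remaining=[) / ( id ) ) $]
Step 14: reduce T->F. Stack=[( T * ( T] ptr=7 lookahead=) remaining=[) / ( id ) ) $]
Step 15: reduce E->T. Stack=[( T * ( E] ptr=7 lookahead=) remaining=[) / ( id ) ) $]
Step 16: shift ). Stack=[( T * ( E )] ptr=8 lookahead=/ remaining=[/ ( id ) ) $]
Step 17: reduce F->( E ). Stack=[( T * F] ptr=8 lookahead=/ remaining=[/ ( id ) ) $]
Step 18: reduce T->T * F. Stack=[( T] ptr=8 lookahead=/ remaining=[/ ( id ) ) $]
Step 19: shift /. Stack=[( T /] ptr=9 lookahead=( remaining=[( id ) ) $]
Step 20: shift (. Stack=[( T / (] ptr=10 lookahead=id remaining=[id ) ) $]
Step 21: shift id. Stack=[( T / ( id] ptr=11 lookahead=) remaining=[) ) $]
Step 22: reduce F->id. Stack=[( T / ( F] ptr=11 lookahead=) remaining=[) ) $]
Step 23: reduce T->F. Stack=[( T / ( T] ptr=11 lookahead=) remaining=[) ) $]
Step 24: reduce E->T. Stack=[( T / ( E] ptr=11 lookahead=) remaining=[) ) $]
Step 25: shift ). Stack=[( T / ( E )] ptr=12 lookahead=) remaining=[) $]
Step 26: reduce F->( E ). Stack=[( T / F] ptr=12 lookahead=) remaining=[) $]
Step 27: reduce T->T / F. Stack=[( T] ptr=12 lookahead=) remaining=[) $]
Step 28: reduce E->T. Stack=[( E] ptr=12 lookahead=) remaining=[) $]
Step 29: shift ). Stack=[( E )] ptr=13 lookahead=$ remaining=[$]
Step 30: reduce F->( E ). Stack=[F] ptr=13 lookahead=$ remaining=[$]
Step 31: reduce T->F. Stack=[T] ptr=13 lookahead=$ remaining=[$]
Step 32: reduce E->T. Stack=[E] ptr=13 lookahead=$ remaining=[$]
Step 33: accept. Stack=[E] ptr=13 lookahead=$ remaining=[$]

Answer: 33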